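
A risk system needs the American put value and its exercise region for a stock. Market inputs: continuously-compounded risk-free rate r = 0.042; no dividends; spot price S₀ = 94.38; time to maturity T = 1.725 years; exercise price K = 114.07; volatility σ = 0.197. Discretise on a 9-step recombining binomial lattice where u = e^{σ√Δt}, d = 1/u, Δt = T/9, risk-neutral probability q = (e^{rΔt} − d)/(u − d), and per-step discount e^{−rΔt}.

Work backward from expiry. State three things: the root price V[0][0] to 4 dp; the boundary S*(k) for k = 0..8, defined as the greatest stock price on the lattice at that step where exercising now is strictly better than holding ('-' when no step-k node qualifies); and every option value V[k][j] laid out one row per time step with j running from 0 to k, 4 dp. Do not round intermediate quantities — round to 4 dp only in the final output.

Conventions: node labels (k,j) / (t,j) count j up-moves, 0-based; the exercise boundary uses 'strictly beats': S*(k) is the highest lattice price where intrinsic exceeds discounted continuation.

price = 20.2673
boundary = - 86.5812 79.4269 86.5812 94.3800 86.5812 94.3800 86.5812 94.3800
tree:
20.2673
27.4888 14.0521
34.6431 19.9752 8.9148
41.2063 27.4888 13.4914 4.9153
47.2271 34.6431 19.6900 8.0965 2.1156
52.7505 41.2063 27.4888 12.8956 3.8833 0.5504
57.8174 47.2271 34.6431 19.6900 6.9529 1.1687 0.0000
62.4656 52.7505 41.2063 27.4888 12.0184 2.4815 0.0000 0.0000
66.7298 57.8174 47.2271 34.6431 19.6900 5.2693 0.0000 0.0000 0.0000
70.6416 62.4656 52.7505 41.2063 27.4888 11.1888 0.0000 0.0000 0.0000 0.0000

params: Δt=0.19167 u=1.09007 d=0.91737 q=0.52525 e^(-rΔt)=0.99198
t_9 payoffs: 70.6416 62.4656 52.7505 41.2063 27.4888 11.1888 0.0000 0.0000 0.0000 0.0000
t_8: node(8,0) S=47.3402 payoff=66.7298 vs cont=65.8152 → 66.7298 [stop]  node(8,1) S=56.2526 payoff=57.8174 vs cont=56.9028 → 57.8174 [stop]  node(8,2) S=66.8429 payoff=47.2271 vs cont=46.3125 → 47.2271 [stop]  node(8,3) S=79.4269 payoff=34.6431 vs cont=33.7285 → 34.6431 [stop]  node(8,4) S=94.3800 payoff=19.6900 vs cont=18.7754 → 19.6900 [stop]  node(8,5) S=112.1482 payoff=1.9218 vs cont=5.2693 → 5.2693 [wait]  node(8,6) S=133.2615 payoff=0.0000 vs cont=0.0000 → 0.0000 [wait]  node(8,7) S=158.3497 payoff=0.0000 vs cont=0.0000 → 0.0000 [wait]  node(8,8) S=188.1610 payoff=0.0000 vs cont=0.0000 → 0.0000 [wait]  ⇒ S*(8)=94.3800
t_7: node(7,0) S=51.6044 payoff=62.4656 vs cont=61.5511 → 62.4656 [stop]  node(7,1) S=61.3195 payoff=52.7505 vs cont=51.8359 → 52.7505 [stop]  node(7,2) S=72.8637 payoff=41.2063 vs cont=40.2917 → 41.2063 [stop]  node(7,3) S=86.5812 payoff=27.4888 vs cont=26.5742 → 27.4888 [stop]  node(7,4) S=102.8812 payoff=11.1888 vs cont=12.0184 → 12.0184 [wait]  node(7,5) S=122.2499 payoff=0.0000 vs cont=2.4815 → 2.4815 [wait]  node(7,6) S=145.2650 payoff=0.0000 vs cont=0.0000 → 0.0000 [wait]  node(7,7) S=172.6130 payoff=0.0000 vs cont=0.0000 → 0.0000 [wait]  ⇒ S*(7)=86.5812
t_6: node(6,0) S=56.2526 payoff=57.8174 vs cont=56.9028 → 57.8174 [stop]  node(6,1) S=66.8429 payoff=47.2271 vs cont=46.3125 → 47.2271 [stop]  node(6,2) S=79.4269 payoff=34.6431 vs cont=33.7285 → 34.6431 [stop]  node(6,3) S=94.3800 payoff=19.6900 vs cont=19.2077 → 19.6900 [stop]  node(6,4) S=112.1482 payoff=1.9218 vs cont=6.9529 → 6.9529 [wait]  node(6,5) S=133.2615 payoff=0.0000 vs cont=1.1687 → 1.1687 [wait]  node(6,6) S=158.3497 payoff=0.0000 vs cont=0.0000 → 0.0000 [wait]  ⇒ S*(6)=94.3800
t_5: node(5,0) S=61.3195 payoff=52.7505 vs cont=51.8359 → 52.7505 [stop]  node(5,1) S=72.8637 payoff=41.2063 vs cont=40.2917 → 41.2063 [stop]  node(5,2) S=86.5812 payoff=27.4888 vs cont=26.5742 → 27.4888 [stop]  node(5,3) S=102.8812 payoff=11.1888 vs cont=12.8956 → 12.8956 [wait]  node(5,4) S=122.2499 payoff=0.0000 vs cont=3.8833 → 3.8833 [wait]  node(5,5) S=145.2650 payoff=0.0000 vs cont=0.5504 → 0.5504 [wait]  ⇒ S*(5)=86.5812
t_4: node(4,0) S=66.8429 payoff=47.2271 vs cont=46.3125 → 47.2271 [stop]  node(4,1) S=79.4269 payoff=34.6431 vs cont=33.7285 → 34.6431 [stop]  node(4,2) S=94.3800 payoff=19.6900 vs cont=19.6648 → 19.6900 [stop]  node(4,3) S=112.1482 payoff=1.9218 vs cont=8.0965 → 8.0965 [wait]  node(4,4) S=133.2615 payoff=0.0000 vs cont=2.1156 → 2.1156 [wait]  ⇒ S*(4)=94.3800
t_3: node(3,0) S=72.8637 payoff=41.2063 vs cont=40.2917 → 41.2063 [stop]  node(3,1) S=86.5812 payoff=27.4888 vs cont=26.5742 → 27.4888 [stop]  node(3,2) S=102.8812 payoff=11.1888 vs cont=13.4914 → 13.4914 [wait]  node(3,3) S=122.2499 payoff=0.0000 vs cont=4.9153 → 4.9153 [wait]  ⇒ S*(3)=86.5812
t_2: node(2,0) S=79.4269 payoff=34.6431 vs cont=33.7285 → 34.6431 [stop]  node(2,1) S=94.3800 payoff=19.6900 vs cont=19.9752 → 19.9752 [wait]  node(2,2) S=112.1482 payoff=1.9218 vs cont=8.9148 → 8.9148 [wait]  ⇒ S*(2)=79.4269
t_1: node(1,0) S=86.5812 payoff=27.4888 vs cont=26.7228 → 27.4888 [stop]  node(1,1) S=102.8812 payoff=11.1888 vs cont=14.0521 → 14.0521 [wait]  ⇒ S*(1)=86.5812
t_0: node(0,0) S=94.3800 payoff=19.6900 vs cont=20.2673 → 20.2673 [wait]  ⇒ S*(0)=-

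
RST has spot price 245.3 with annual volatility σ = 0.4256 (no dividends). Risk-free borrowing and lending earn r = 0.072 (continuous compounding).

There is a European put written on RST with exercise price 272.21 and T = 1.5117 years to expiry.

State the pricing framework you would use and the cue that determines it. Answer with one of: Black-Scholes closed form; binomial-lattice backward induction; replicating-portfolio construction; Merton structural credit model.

Key observation: with RST following a GBM at constant σ and r, the European put struck at 272.21 prices in closed form — nothing here needs a stepwise model or a balance sheet.

framework: Black-Scholes closed form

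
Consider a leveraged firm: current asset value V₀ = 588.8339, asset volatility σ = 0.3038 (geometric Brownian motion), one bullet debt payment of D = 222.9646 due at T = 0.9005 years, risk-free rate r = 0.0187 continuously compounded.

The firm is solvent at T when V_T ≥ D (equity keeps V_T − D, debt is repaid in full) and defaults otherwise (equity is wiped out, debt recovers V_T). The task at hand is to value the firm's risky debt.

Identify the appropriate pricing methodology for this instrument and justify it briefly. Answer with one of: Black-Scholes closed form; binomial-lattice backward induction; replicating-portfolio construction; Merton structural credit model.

framework: Merton structural credit model

Key observation: a levered firm with one bullet debt due at 0.9005 years is the canonical structural-credit setup: equity is a call on the firm's assets struck at the face value.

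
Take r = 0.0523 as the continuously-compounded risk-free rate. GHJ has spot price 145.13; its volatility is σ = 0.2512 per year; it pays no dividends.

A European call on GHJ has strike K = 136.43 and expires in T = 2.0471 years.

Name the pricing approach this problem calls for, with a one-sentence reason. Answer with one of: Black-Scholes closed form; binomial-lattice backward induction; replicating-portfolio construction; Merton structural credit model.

framework: Black-Scholes closed form

Key observation: with GHJ following a GBM at constant σ and r, the European call struck at 136.43 prices in closed form — nothing here needs a stepwise model or a balance sheet.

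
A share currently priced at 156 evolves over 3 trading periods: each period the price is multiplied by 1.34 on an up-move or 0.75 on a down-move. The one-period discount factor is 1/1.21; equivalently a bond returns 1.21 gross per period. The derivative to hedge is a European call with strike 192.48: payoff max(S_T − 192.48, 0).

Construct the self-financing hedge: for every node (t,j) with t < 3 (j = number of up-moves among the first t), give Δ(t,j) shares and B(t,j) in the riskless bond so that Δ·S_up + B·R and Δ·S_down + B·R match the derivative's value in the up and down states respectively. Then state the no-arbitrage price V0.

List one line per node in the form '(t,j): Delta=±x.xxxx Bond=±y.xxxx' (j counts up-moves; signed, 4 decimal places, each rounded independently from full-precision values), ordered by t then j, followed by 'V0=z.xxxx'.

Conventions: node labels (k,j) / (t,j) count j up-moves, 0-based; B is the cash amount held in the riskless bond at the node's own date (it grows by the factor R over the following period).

Arbitrage-free pricing uses the up-move probability p* = (R−d)/(u−d) = 0.7797, discounting each step at R = 1.21.
Payoffs at expiry: V(3,0)=0.0000, V(3,1)=0.0000, V(3,2)=17.6052, V(3,3)=182.8722
  t=2,j=0: stock 87.7500 → up 117.5850 (V=0.0000), down 65.8125 (V=0.0000). Price 0.0000; hedge Δ=0.0000, bond B=0.0000.
  t=2,j=1: stock 156.7800 → up 210.0852 (V=17.6052), down 117.5850 (V=0.0000). Price 11.3439; hedge Δ=0.1903, bond B=-18.4954.
  t=2,j=2: stock 280.1136 → up 375.3522 (V=182.8722), down 210.0852 (V=17.6052). Price 121.0392; hedge Δ=1.0000, bond B=-159.0744.
  t=1,j=0: stock 117.0000 → up 156.7800 (V=11.3439), down 87.7500 (V=0.0000). Price 7.3094; hedge Δ=0.1643, bond B=-11.9175.
  t=1,j=1: stock 209.0400 → up 280.1136 (V=121.0392), down 156.7800 (V=11.3439). Price 80.0571; hedge Δ=0.8894, bond B=-105.8672.
  t=0,j=0: stock 156.0000 → up 209.0400 (V=80.0571), down 117.0000 (V=7.3094). Price 52.9156; hedge Δ=0.7904, bond B=-70.3855.
Check: Δ(0,0)·S0 + B(0,0) = 52.9156 = V0.

(0,0): Delta=0.7904 Bond=-70.3855
(1,0): Delta=0.1643 Bond=-11.9175
(1,1): Delta=0.8894 Bond=-105.8672
(2,0): Delta=0.0000 Bond=0.0000
(2,1): Delta=0.1903 Bond=-18.4954
(2,2): Delta=1.0000 Bond=-159.0744
V0=52.9156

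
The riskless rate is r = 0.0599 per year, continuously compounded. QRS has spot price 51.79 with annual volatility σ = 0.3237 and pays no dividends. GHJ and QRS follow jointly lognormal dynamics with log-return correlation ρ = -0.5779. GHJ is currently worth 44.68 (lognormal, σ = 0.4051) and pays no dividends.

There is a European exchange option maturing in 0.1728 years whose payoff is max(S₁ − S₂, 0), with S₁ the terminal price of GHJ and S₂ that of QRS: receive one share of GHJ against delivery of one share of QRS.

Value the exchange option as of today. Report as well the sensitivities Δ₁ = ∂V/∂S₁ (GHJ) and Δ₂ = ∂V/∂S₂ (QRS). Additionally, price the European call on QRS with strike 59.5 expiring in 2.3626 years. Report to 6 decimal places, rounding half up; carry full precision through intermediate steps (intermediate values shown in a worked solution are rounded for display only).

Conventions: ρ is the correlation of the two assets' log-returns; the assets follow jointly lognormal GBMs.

exchange price = 2.367092
Δ1 = 0.339772
Δ2 = -0.247421
price(QRS call K=59.5) = 10.232052

σ_eff = √(σ₁² + σ₂² − 2ρσ₁σ₂) = √(0.4051² + 0.3237² − 2·-0.5779·0.4051·0.3237) = 0.648420
d₁ = (ln(S₁/S₂) + (q₂ − q₁ + σ_eff²/2)T) / (σ_eff√T) = (ln(44.68/51.79) + (0.0 − 0.0 + 0.210224)·0.1728) / 0.269543 = -0.413085
d₂ = d₁ − σ_eff√T = -0.413085 − 0.269543 = -0.682628
N(d₁) = 0.339772,  N(d₂) = 0.247421
V = S₁·e^{−q₁T}·N(d₁) − S₂·e^{−q₂T}·N(d₂) = 15.181016 − 12.813924 = 2.367092
Δ₁ = e^{−q₁T}·N(d₁) = 0.339772;  Δ₂ = −e^{−q₂T}·N(d₂) = -0.247421
[vanilla: QRS call K=59.5]
σ√T = 0.3237·√2.3626 = 0.497551
d₁ = (ln(S/K) + (r+σ²/2)T) / (σ√T) = (ln(51.79/59.5) + (0.0599+0.3237²/2)·2.3626) / 0.497551 = (-0.138779 + 0.265298) / 0.497551 = 0.254284
d₂ = d₁ − σ√T = 0.254284 − 0.497551 = -0.243268
e^{−rT} = 0.868038
N(d₁) = 0.600362,  N(d₂) = 0.403899
price = S·N(d₁) − K·e^{−rT}·N(d₂) = 31.092736 − 20.860684 = 10.232052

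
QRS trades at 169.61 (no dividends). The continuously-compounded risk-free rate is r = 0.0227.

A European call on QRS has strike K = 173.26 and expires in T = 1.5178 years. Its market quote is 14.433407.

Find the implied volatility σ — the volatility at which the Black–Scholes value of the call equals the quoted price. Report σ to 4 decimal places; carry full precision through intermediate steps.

At σ = 0.1608 the Black–Scholes value reproduces the quote:
σ√T = 0.1608·√1.5178 = 0.198104
d₁ = (ln(S/K) + (r+σ²/2)T) / (σ√T) = (ln(169.61/173.26) + (0.0227+0.1608²/2)·1.5178) / 0.198104 = (-0.021292 + 0.054077) / 0.198104 = 0.165494
d₂ = d₁ − σ√T = 0.165494 − 0.198104 = -0.032610
e^{−rT} = 0.966133
N(d₁) = 0.565722,  N(d₂) = 0.486993
V = S·N(d₁) − K·e^{−rT}·N(d₂) = 95.952166 − 81.518759 = 14.433407 (matching the quote); vega is positive throughout, so no other σ reproduces this price

sigma = 0.1608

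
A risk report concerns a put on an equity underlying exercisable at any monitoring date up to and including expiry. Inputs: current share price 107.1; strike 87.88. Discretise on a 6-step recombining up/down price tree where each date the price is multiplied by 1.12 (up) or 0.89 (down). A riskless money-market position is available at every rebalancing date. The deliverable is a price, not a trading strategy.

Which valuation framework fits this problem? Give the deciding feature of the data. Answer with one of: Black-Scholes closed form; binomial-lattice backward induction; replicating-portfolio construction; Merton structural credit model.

Key observation: the put (strike 87.88 on spot 107.1) is American-style on a 6-step discrete price model, so the early-exercise decision at every node requires stepwise backward valuation — a closed form cannot price the exercise right.

framework: binomial-lattice backward induction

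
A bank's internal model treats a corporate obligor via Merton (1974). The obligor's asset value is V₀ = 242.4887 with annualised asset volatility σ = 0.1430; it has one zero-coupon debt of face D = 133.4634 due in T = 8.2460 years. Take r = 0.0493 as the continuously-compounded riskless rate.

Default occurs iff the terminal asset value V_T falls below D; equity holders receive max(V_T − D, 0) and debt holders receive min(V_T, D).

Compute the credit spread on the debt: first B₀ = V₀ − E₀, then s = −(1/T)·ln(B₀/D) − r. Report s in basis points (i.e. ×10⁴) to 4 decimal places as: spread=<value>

spread=1.9250

Equity is a call on the firm's assets struck at D = 133.4634:
d₁ = [ln(V₀/D) + (r + σ²/2)T] / (σ√T)
   = [ln(242.4887/133.4634) + (0.0493 + 0.5·0.1430²)·8.2460] / (0.1430·√8.2460)
   = [0.597128 + 0.490839] / 0.410637 = 2.649464
d₂ = d₁ − σ√T = 2.649464 − 0.410637 = 2.238827
N(d₁) = 0.995969,  N(d₂) = 0.987416,  e^(−rT) = 0.665959
E₀ = V₀·N(d₁) − D·e^(−rT)·N(d₂)
   = 242.4887·0.995969 − 133.4634·0.665959·0.987416 = 153.748579
B₀ = V₀ − E₀ = 242.4887 − 153.748579 = 88.740121
spread = −(1/T)·ln(B₀/D) − r = −(1/8.2460)·ln(88.740121/133.4634) − 0.0493 = 0.00019250
in basis points: 0.00019250 × 10⁴ = 1.9250 bp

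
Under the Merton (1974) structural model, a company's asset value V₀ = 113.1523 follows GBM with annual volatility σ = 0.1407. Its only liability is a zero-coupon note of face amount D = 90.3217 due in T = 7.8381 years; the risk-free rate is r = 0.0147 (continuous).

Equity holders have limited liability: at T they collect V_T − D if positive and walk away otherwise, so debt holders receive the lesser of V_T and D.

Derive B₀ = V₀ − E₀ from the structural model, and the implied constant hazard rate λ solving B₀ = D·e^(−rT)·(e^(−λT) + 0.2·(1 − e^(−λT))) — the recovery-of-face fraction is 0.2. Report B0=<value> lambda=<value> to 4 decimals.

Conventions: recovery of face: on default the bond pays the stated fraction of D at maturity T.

Work the structural quantities from V₀ = 113.1523 against face 90.3217:
d₁ = [ln(V₀/D) + (r + σ²/2)T] / (σ√T)
   = [ln(113.1523/90.3217) + (0.0147 + 0.5·0.1407²)·7.8381] / (0.1407·√7.8381)
   = [0.225357 + 0.192804] / 0.393912 = 1.061557
d₂ = d₁ − σ√T = 1.061557 − 0.393912 = 0.667645
N(d₁) = 0.855782,  N(d₂) = 0.747820,  e^(−rT) = 0.891170
E₀ = V₀·N(d₁) − D·e^(−rT)·N(d₂)
   = 113.1523·0.855782 − 90.3217·0.891170·0.747820 = 36.640150
B₀ = V₀ − E₀ = 113.1523 − 36.640150 = 76.512150
e^(−λT) = (B₀·e^(rT)/D − 0.2)/(1 − 0.2) = (76.5122·1.122120/90.3217 − 0.2)/0.8 = 0.93819587
λ = −ln(0.93819587)/7.8381 = 0.008139

B0=76.5122 lambda=0.0081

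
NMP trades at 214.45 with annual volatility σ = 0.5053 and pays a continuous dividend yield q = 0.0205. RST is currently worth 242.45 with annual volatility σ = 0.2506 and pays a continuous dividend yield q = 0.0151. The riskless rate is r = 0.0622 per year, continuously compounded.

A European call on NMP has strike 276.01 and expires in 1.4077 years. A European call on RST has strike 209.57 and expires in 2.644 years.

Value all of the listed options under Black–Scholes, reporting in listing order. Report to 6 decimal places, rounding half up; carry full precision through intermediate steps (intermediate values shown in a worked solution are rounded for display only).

price(NMP call K=276.01) = 34.797542
price(RST call K=209.57) = 67.630663

[NMP call K=276.01]
σ√T = 0.5053·√1.4077 = 0.599521
d₁ = (ln(S/K) + (r−q+σ²/2)T) / (σ√T) = (ln(214.45/276.01) + (0.0622−0.0205+0.5053²/2)·1.4077) / 0.599521 = (-0.252360 + 0.238414) / 0.599521 = -0.023263
d₂ = d₁ − σ√T = -0.023263 − 0.599521 = -0.622784
e^{−rT} = 0.916165
e^{−qT} = 0.971555
N(d₁) = 0.490720,  N(d₂) = 0.266713
price = S·e^{−qT}·N(d₁) − K·e^{−rT}·N(d₂) = 102.241493 − 67.443950 = 34.797542
[RST call K=209.57]
σ√T = 0.2506·√2.644 = 0.407485
d₁ = (ln(S/K) + (r−q+σ²/2)T) / (σ√T) = (ln(242.45/209.57) + (0.0622−0.0151+0.2506²/2)·2.644) / 0.407485 = (0.145738 + 0.207554) / 0.407485 = 0.867006
d₂ = d₁ − σ√T = 0.867006 − 0.407485 = 0.459521
e^{−rT} = 0.848354
e^{−qT} = 0.960862
N(d₁) = 0.807031,  N(d₂) = 0.677070
price = S·e^{−qT}·N(d₁) − K·e^{−rT}·N(d₂) = 188.006688 − 120.376024 = 67.630663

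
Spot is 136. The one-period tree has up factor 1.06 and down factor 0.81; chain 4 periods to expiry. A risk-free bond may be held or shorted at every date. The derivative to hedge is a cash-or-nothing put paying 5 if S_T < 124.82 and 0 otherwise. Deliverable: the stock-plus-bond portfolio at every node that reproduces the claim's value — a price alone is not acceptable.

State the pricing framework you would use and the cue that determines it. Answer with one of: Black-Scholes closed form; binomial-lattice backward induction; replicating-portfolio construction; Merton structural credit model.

framework: replicating-portfolio construction

Key observation: the mandate to exhibit the hedge at every date and state singles out the replicating-portfolio construction on the 4-period tree with factors 1.06 and 0.81 from 136.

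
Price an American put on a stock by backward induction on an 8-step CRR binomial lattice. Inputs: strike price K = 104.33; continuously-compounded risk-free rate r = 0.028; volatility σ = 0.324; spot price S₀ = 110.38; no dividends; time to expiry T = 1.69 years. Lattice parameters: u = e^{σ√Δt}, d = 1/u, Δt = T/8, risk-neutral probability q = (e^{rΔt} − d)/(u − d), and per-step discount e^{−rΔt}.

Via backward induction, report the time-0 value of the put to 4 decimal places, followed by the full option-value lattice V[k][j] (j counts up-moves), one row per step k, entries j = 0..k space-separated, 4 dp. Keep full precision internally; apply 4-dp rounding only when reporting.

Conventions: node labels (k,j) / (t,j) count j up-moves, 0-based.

params: Δt=0.21125 u=1.16058 d=0.86164 q=0.48268 e^(-rΔt)=0.99410
t_8 payoffs: 70.7948 59.1602 43.4891 22.3811 0.0000 0.0000 0.0000 0.0000 0.0000
k=7: node(7,0) S=38.9202 payoff=65.4098 vs cont=64.7946 → 65.4098 [stop]  node(7,1) S=52.4230 payoff=51.9070 vs cont=51.2917 → 51.9070 [stop]  node(7,2) S=70.6105 payoff=33.7195 vs cont=33.1042 → 33.7195 [stop]  node(7,3) S=95.1079 payoff=9.2221 vs cont=11.5098 → 11.5098 [wait]  node(7,4) S=128.1044 payoff=0.0000 vs cont=0.0000 → 0.0000 [wait]  node(7,5) S=172.5486 payoff=0.0000 vs cont=0.0000 → 0.0000 [wait]  node(7,6) S=232.4122 payoff=0.0000 vs cont=0.0000 → 0.0000 [wait]  node(7,7) S=313.0446 payoff=0.0000 vs cont=0.0000 → 0.0000 [wait]
k=6: node(6,0) S=45.1698 payoff=59.1602 vs cont=58.5449 → 59.1602 [stop]  node(6,1) S=60.8409 payoff=43.4891 vs cont=42.8738 → 43.4891 [stop]  node(6,2) S=81.9489 payoff=22.3811 vs cont=22.8636 → 22.8636 [wait]  node(6,3) S=110.3800 payoff=0.0000 vs cont=5.9191 → 5.9191 [wait]  node(6,4) S=148.6749 payoff=0.0000 vs cont=0.0000 → 0.0000 [wait]  node(6,5) S=200.2558 payoff=0.0000 vs cont=0.0000 → 0.0000 [wait]  node(6,6) S=269.7321 payoff=0.0000 vs cont=0.0000 → 0.0000 [wait]
k=5: node(5,0) S=52.4230 payoff=51.9070 vs cont=51.2917 → 51.9070 [stop]  node(5,1) S=70.6105 payoff=33.7195 vs cont=33.3357 → 33.7195 [stop]  node(5,2) S=95.1079 payoff=9.2221 vs cont=14.5981 → 14.5981 [wait]  node(5,3) S=128.1044 payoff=0.0000 vs cont=3.0440 → 3.0440 [wait]  node(5,4) S=172.5486 payoff=0.0000 vs cont=0.0000 → 0.0000 [wait]  node(5,5) S=232.4122 payoff=0.0000 vs cont=0.0000 → 0.0000 [wait]
k=4: node(4,0) S=60.8409 payoff=43.4891 vs cont=42.8738 → 43.4891 [stop]  node(4,1) S=81.9489 payoff=22.3811 vs cont=24.3455 → 24.3455 [wait]  node(4,2) S=110.3800 payoff=0.0000 vs cont=8.9679 → 8.9679 [wait]  node(4,3) S=148.6749 payoff=0.0000 vs cont=1.5654 → 1.5654 [wait]  node(4,4) S=200.2558 payoff=0.0000 vs cont=0.0000 → 0.0000 [wait]
k=3: node(3,0) S=70.6105 payoff=33.7195 vs cont=34.0468 → 34.0468 [wait]  node(3,1) S=95.1079 payoff=9.2221 vs cont=16.8231 → 16.8231 [wait]  node(3,2) S=128.1044 payoff=0.0000 vs cont=5.3630 → 5.3630 [wait]  node(3,3) S=172.5486 payoff=0.0000 vs cont=0.8050 → 0.8050 [wait]
k=2: node(2,0) S=81.9489 payoff=22.3811 vs cont=25.5814 → 25.5814 [wait]  node(2,1) S=110.3800 payoff=0.0000 vs cont=11.2249 → 11.2249 [wait]  node(2,2) S=148.6749 payoff=0.0000 vs cont=3.1443 → 3.1443 [wait]
k=1: node(1,0) S=95.1079 payoff=9.2221 vs cont=18.5418 → 18.5418 [wait]  node(1,1) S=128.1044 payoff=0.0000 vs cont=7.2813 → 7.2813 [wait]
k=0: node(0,0) S=110.3800 payoff=0.0000 vs cont=13.0292 → 13.0292 [wait]

price = 13.0292
tree:
13.0292
18.5418 7.2813
25.5814 11.2249 3.1443
34.0468 16.8231 5.3630 0.8050
43.4891 24.3455 8.9679 1.5654 0.0000
51.9070 33.7195 14.5981 3.0440 0.0000 0.0000
59.1602 43.4891 22.8636 5.9191 0.0000 0.0000 0.0000
65.4098 51.9070 33.7195 11.5098 0.0000 0.0000 0.0000 0.0000
70.7948 59.1602 43.4891 22.3811 0.0000 0.0000 0.0000 0.0000 0.0000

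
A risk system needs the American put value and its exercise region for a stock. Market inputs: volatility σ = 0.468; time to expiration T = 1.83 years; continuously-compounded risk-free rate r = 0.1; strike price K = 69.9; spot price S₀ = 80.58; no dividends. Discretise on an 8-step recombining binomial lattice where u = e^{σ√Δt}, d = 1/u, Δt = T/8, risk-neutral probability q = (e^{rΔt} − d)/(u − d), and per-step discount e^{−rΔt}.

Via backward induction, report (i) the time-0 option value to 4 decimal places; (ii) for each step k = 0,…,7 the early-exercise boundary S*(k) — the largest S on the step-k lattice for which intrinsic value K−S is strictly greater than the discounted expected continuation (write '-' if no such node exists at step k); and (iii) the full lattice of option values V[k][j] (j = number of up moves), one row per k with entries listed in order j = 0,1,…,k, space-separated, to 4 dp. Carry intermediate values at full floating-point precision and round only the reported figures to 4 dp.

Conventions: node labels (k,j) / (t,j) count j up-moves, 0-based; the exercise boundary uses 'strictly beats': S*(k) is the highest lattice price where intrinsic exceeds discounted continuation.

price = 9.3835
boundary = - - - 41.1716 32.9145 41.1716 32.9145 41.1716
tree:
9.3835
14.0407 5.0805
20.4158 8.2064 2.1356
28.7284 12.9065 3.8046 0.5362
36.9855 19.6460 6.6482 1.0875 0.0000
43.5866 28.7284 11.3170 2.2055 0.0000 0.0000
48.8638 36.9855 18.5588 4.4732 0.0000 0.0000 0.0000
53.0826 43.5866 28.7284 9.0723 0.0000 0.0000 0.0000 0.0000
56.4554 48.8638 36.9855 18.4000 0.0000 0.0000 0.0000 0.0000 0.0000

Δt=0.22875, u=1.25086, d=0.79945, q=0.49553, disc=e^(-rΔt)=0.97738
k=8 terminal: V=max(K-S,0) → 56.4554 48.8638 36.9855 18.4000 0.0000 0.0000 0.0000 0.0000 0.0000
k=7: j=0 S=16.8174 intr=53.0826 cont=51.5018 V=53.0826[EX]; j=1 S=26.3134 intr=43.5866 cont=42.0058 V=43.5866[EX]; j=2 S=41.1716 intr=28.7284 cont=27.1476 V=28.7284[EX]; j=3 S=64.4195 intr=5.4805 cont=9.0723 V=9.0723[hold]; j=4 S=100.7946 intr=0.0000 cont=0.0000 V=0.0000[hold]; j=5 S=157.7092 intr=0.0000 cont=0.0000 V=0.0000[hold]; j=6 S=246.7613 intr=0.0000 cont=0.0000 V=0.0000[hold]; j=7 S=386.0974 intr=0.0000 cont=0.0000 V=0.0000[hold]  S*(7)=41.1716
k=6: j=0 S=21.0362 intr=48.8638 cont=47.2830 V=48.8638[EX]; j=1 S=32.9145 intr=36.9855 cont=35.4047 V=36.9855[EX]; j=2 S=51.5000 intr=18.4000 cont=18.5588 V=18.5588[hold]; j=3 S=80.5800 intr=0.0000 cont=4.4732 V=4.4732[hold]; j=4 S=126.0803 intr=0.0000 cont=0.0000 V=0.0000[hold]; j=5 S=197.2727 intr=0.0000 cont=0.0000 V=0.0000[hold]; j=6 S=308.6647 intr=0.0000 cont=0.0000 V=0.0000[hold]  S*(6)=32.9145
k=5: j=0 S=26.3134 intr=43.5866 cont=42.0058 V=43.5866[EX]; j=1 S=41.1716 intr=28.7284 cont=27.2245 V=28.7284[EX]; j=2 S=64.4195 intr=5.4805 cont=11.3170 V=11.3170[hold]; j=3 S=100.7946 intr=0.0000 cont=2.2055 V=2.2055[hold]; j=4 S=157.7092 intr=0.0000 cont=0.0000 V=0.0000[hold]; j=5 S=246.7613 intr=0.0000 cont=0.0000 V=0.0000[hold]  S*(5)=41.1716
k=4: j=0 S=32.9145 intr=36.9855 cont=35.4047 V=36.9855[EX]; j=1 S=51.5000 intr=18.4000 cont=19.6460 V=19.6460[hold]; j=2 S=80.5800 intr=0.0000 cont=6.6482 V=6.6482[hold]; j=3 S=126.0803 intr=0.0000 cont=1.0875 V=1.0875[hold]; j=4 S=197.2727 intr=0.0000 cont=0.0000 V=0.0000[hold]  S*(4)=32.9145
k=3: j=0 S=41.1716 intr=28.7284 cont=27.7511 V=28.7284[EX]; j=1 S=64.4195 intr=5.4805 cont=12.9065 V=12.9065[hold]; j=2 S=100.7946 intr=0.0000 cont=3.8046 V=3.8046[hold]; j=3 S=157.7092 intr=0.0000 cont=0.5362 V=0.5362[hold]  S*(3)=41.1716
k=2: j=0 S=51.5000 intr=18.4000 cont=20.4158 V=20.4158[hold]; j=1 S=80.5800 intr=0.0000 cont=8.2064 V=8.2064[hold]; j=2 S=126.0803 intr=0.0000 cont=2.1356 V=2.1356[hold]  S*(2)=-
k=1: j=0 S=64.4195 intr=5.4805 cont=14.0407 V=14.0407[hold]; j=1 S=100.7946 intr=0.0000 cont=5.0805 V=5.0805[hold]  S*(1)=-
k=0: j=0 S=80.5800 intr=0.0000 cont=9.3835 V=9.3835[hold]  S*(0)=-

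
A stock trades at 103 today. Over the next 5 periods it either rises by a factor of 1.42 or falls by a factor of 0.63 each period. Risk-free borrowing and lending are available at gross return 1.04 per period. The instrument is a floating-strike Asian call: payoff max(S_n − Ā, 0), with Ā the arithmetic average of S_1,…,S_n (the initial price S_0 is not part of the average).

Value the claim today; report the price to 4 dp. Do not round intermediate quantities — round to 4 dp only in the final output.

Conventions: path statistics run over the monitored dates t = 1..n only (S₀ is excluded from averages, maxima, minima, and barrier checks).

price = 21.1966

Under the martingale measure an up-move has probability p* = 0.5190; value the claim as the probability-weighted average of per-path payoffs, discounted 5 periods at R = 1.04.
Enumerate all 2^5 = 32 price paths (U = up ×1.42, D = down ×0.63); each path with k up-moves has probability p*^k·(1−p*)^(5−k).
DDDDD: Ā=31.5946, payoff=0.0000, prob=0.025750
UDDDD: Ā=71.2133, payoff=0.0000, prob=0.027783
DUDDD: Ā=54.9393, payoff=0.0000, prob=0.027783
UUDDD: Ā=123.8315, payoff=0.0000, prob=0.029977
DDUDD: Ā=44.6867, payoff=0.0000, prob=0.027783
UDUDD: Ā=100.7224, payoff=0.0000, prob=0.029977
DUUDD: Ā=84.4484, payoff=0.0000, prob=0.029977
UUUDD: Ā=190.3440, payoff=0.0000, prob=0.032343
DDDUD: Ā=38.2275, payoff=0.0000, prob=0.027783
UDDUD: Ā=86.1637, payoff=0.0000, prob=0.029977
DUDUD: Ā=69.8897, payoff=0.0000, prob=0.029977
UUDUD: Ā=157.5291, payoff=0.0000, prob=0.032343
DDUUD: Ā=59.6370, payoff=0.0000, prob=0.029977
UDUUD: Ā=134.4200, payoff=0.0000, prob=0.032343
DUUUD: Ā=118.1460, payoff=0.0000, prob=0.032343
UUUUD: Ā=266.2973, payoff=0.0000, prob=0.034897
DDDDU: Ā=34.1583, payoff=0.0000, prob=0.027783
UDDDU: Ā=76.9917, payoff=0.0000, prob=0.029977
DUDDU: Ā=60.7177, payoff=0.0000, prob=0.029977
UUDDU: Ā=136.8557, payoff=0.0000, prob=0.032343
DDUDU: Ā=50.4650, payoff=1.4670, prob=0.029977
UDUDU: Ā=113.7466, payoff=3.3066, prob=0.032343
DUUDU: Ā=97.4726, payoff=19.5806, prob=0.032343
UUUDU: Ā=219.7002, payoff=44.1341, prob=0.034897
DDDUU: Ā=44.0059, payoff=7.9262, prob=0.029977
UDDUU: Ā=99.1879, payoff=17.8653, prob=0.032343
DUDUU: Ā=82.9139, payoff=34.1393, prob=0.032343
UUDUU: Ā=186.8853, payoff=76.9490, prob=0.034897
DDUUU: Ā=72.6613, payoff=44.3919, prob=0.032343
UDUUU: Ā=163.7762, payoff=100.0580, prob=0.034897
DUUUU: Ā=147.5022, payoff=116.3320, prob=0.034897
UUUUU: Ā=332.4653, payoff=262.2087, prob=0.037652
Price = Σ prob·payoff / R^5 = 25.788862 / 1.216653 = 21.1966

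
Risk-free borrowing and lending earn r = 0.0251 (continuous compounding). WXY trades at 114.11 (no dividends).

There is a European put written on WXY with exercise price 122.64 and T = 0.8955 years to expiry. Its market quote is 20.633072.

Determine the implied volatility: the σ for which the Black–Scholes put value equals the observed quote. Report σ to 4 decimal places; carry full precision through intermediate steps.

sigma = 0.4004

At σ = 0.4004 the Black–Scholes value reproduces the quote:
σ√T = 0.4004·√0.8955 = 0.378902
d₁ = (ln(S/K) + (r+σ²/2)T) / (σ√T) = (ln(114.11/122.64) + (0.0251+0.4004²/2)·0.8955) / 0.378902 = (-0.072090 + 0.094260) / 0.378902 = 0.058511
d₂ = d₁ − σ√T = 0.058511 − 0.378902 = -0.320391
e^{−rT} = 0.977774
N(−d₁) = 0.476671,  N(−d₂) = 0.625664
V = K·e^{−rT}·N(−d₂) − S·N(−d₁) = 75.025962 − 54.392890 = 20.633072 (the quoted price), and the Black–Scholes price is strictly increasing in σ, so σ is unique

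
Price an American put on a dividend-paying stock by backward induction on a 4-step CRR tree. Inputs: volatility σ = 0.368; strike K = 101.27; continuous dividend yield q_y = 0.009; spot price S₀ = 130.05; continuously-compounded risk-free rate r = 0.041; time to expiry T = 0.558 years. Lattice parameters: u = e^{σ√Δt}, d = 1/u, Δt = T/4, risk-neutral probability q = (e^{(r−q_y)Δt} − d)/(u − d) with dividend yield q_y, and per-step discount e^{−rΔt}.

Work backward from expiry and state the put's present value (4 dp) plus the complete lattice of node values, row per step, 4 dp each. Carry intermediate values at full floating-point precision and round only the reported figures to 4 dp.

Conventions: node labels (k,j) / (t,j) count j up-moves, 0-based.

price = 2.5596
tree:
2.5596
4.6538 0.3386
8.4229 0.6573 0.0000
15.1641 1.2761 0.0000 0.0000
26.2217 2.4772 0.0000 0.0000 0.0000

Δt=0.13950, u=1.14734, d=0.87158, q=0.48192, disc=e^(-rΔt)=0.99430
k=4 terminal: V=max(K-S,0) → 26.2217 2.4772 0.0000 0.0000 0.0000
k=3: j=0 S=86.1059 intr=15.1641 cont=14.6945 V=15.1641[EX]; j=1 S=113.3491 intr=0.0000 cont=1.2761 V=1.2761[hold]; j=2 S=149.2117 intr=0.0000 cont=0.0000 V=0.0000[hold]; j=3 S=196.4209 intr=0.0000 cont=0.0000 V=0.0000[hold]
k=2: j=0 S=98.7928 intr=2.4772 cont=8.4229 V=8.4229[hold]; j=1 S=130.0500 intr=0.0000 cont=0.6573 V=0.6573[hold]; j=2 S=171.1966 intr=0.0000 cont=0.0000 V=0.0000[hold]
k=1: j=0 S=113.3491 intr=0.0000 cont=4.6538 V=4.6538[hold]; j=1 S=149.2117 intr=0.0000 cont=0.3386 V=0.3386[hold]
k=0: j=0 S=130.0500 intr=0.0000 cont=2.5596 V=2.5596[hold]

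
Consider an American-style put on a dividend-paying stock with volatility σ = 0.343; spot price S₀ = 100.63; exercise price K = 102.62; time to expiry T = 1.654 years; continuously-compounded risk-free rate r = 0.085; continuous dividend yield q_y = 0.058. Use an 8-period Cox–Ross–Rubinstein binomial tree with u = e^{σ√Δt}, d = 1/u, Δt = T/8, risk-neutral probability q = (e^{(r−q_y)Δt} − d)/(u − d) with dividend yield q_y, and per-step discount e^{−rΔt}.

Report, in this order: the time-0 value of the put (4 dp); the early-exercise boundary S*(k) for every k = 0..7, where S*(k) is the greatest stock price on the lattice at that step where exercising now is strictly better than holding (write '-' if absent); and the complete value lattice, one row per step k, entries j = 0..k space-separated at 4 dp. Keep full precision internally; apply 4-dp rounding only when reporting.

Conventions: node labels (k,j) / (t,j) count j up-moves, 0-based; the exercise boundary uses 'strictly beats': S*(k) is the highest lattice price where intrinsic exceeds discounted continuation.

Δt=0.20675  u=1.16878  d=0.85559  q=0.47896  discount=0.98258
step 8 (expiry): payoffs max(K−S,0) = 73.7224 63.1444 48.6944 28.9550 1.9900 0.0000 0.0000 0.0000 0.0000
step 7: (k=7,j=0): S=33.7750, K−S=68.8450, hold=67.4599 ⇒ V=68.8450 exercise | (k=7,j=1): S=46.1383, K−S=56.4817, hold=55.2440 ⇒ V=56.4817 exercise | (k=7,j=2): S=63.0272, K−S=39.5928, hold=38.5564 ⇒ V=39.5928 exercise | (k=7,j=3): S=86.0983, K−S=16.5217, hold=15.7604 ⇒ V=16.5217 exercise | (k=7,j=4): S=117.6144, K−S=0.0000, hold=1.0188 ⇒ V=1.0188 continue | (k=7,j=5): S=160.6671, K−S=0.0000, hold=0.0000 ⇒ V=0.0000 continue | (k=7,j=6): S=219.4791, K−S=0.0000, hold=0.0000 ⇒ V=0.0000 continue | (k=7,j=7): S=299.8192, K−S=0.0000, hold=0.0000 ⇒ V=0.0000 continue  boundary S*=86.0983
step 6: (k=6,j=0): S=39.4756, K−S=63.1444, hold=61.8273 ⇒ V=63.1444 exercise | (k=6,j=1): S=53.9256, K−S=48.6944, hold=47.5495 ⇒ V=48.6944 exercise | (k=6,j=2): S=73.6650, K−S=28.9550, hold=28.0454 ⇒ V=28.9550 exercise | (k=6,j=3): S=100.6300, K−S=1.9900, hold=8.9380 ⇒ V=8.9380 continue | (k=6,j=4): S=137.4655, K−S=0.0000, hold=0.5216 ⇒ V=0.5216 continue | (k=6,j=5): S=187.7846, K−S=0.0000, hold=0.0000 ⇒ V=0.0000 continue | (k=6,j=6): S=256.5230, K−S=0.0000, hold=0.0000 ⇒ V=0.0000 continue  boundary S*=73.6650
step 5: (k=5,j=0): S=46.1383, K−S=56.4817, hold=55.2440 ⇒ V=56.4817 exercise | (k=5,j=1): S=63.0272, K−S=39.5928, hold=38.5564 ⇒ V=39.5928 exercise | (k=5,j=2): S=86.0983, K−S=16.5217, hold=19.0302 ⇒ V=19.0302 continue | (k=5,j=3): S=117.6144, K−S=0.0000, hold=4.8214 ⇒ V=4.8214 continue | (k=5,j=4): S=160.6671, K−S=0.0000, hold=0.2670 ⇒ V=0.2670 continue | (k=5,j=5): S=219.4791, K−S=0.0000, hold=0.0000 ⇒ V=0.0000 continue  boundary S*=63.0272
step 4: (k=4,j=0): S=53.9256, K−S=48.6944, hold=47.5495 ⇒ V=48.6944 exercise | (k=4,j=1): S=73.6650, K−S=28.9550, hold=29.2259 ⇒ V=29.2259 continue | (k=4,j=2): S=100.6300, K−S=1.9900, hold=12.0117 ⇒ V=12.0117 continue | (k=4,j=3): S=137.4655, K−S=0.0000, hold=2.5940 ⇒ V=2.5940 continue | (k=4,j=4): S=187.7846, K−S=0.0000, hold=0.1367 ⇒ V=0.1367 continue  boundary S*=53.9256
step 3: (k=3,j=0): S=63.0272, K−S=39.5928, hold=38.6839 ⇒ V=39.5928 exercise | (k=3,j=1): S=86.0983, K−S=16.5217, hold=20.6155 ⇒ V=20.6155 continue | (k=3,j=2): S=117.6144, K−S=0.0000, hold=7.3703 ⇒ V=7.3703 continue | (k=3,j=3): S=160.6671, K−S=0.0000, hold=1.3924 ⇒ V=1.3924 continue  boundary S*=63.0272
step 2: (k=2,j=0): S=73.6650, K−S=28.9550, hold=29.9720 ⇒ V=29.9720 continue | (k=2,j=1): S=100.6300, K−S=1.9900, hold=14.0230 ⇒ V=14.0230 continue | (k=2,j=2): S=137.4655, K−S=0.0000, hold=4.4286 ⇒ V=4.4286 continue  boundary S*=-
step 1: (k=1,j=0): S=86.0983, K−S=16.5217, hold=21.9440 ⇒ V=21.9440 continue | (k=1,j=1): S=117.6144, K−S=0.0000, hold=9.2634 ⇒ V=9.2634 continue  boundary S*=-
step 0: (k=0,j=0): S=100.6300, K−S=1.9900, hold=15.5940 ⇒ V=15.5940 continue  boundary S*=-

price = 15.5940
boundary = - - - 63.0272 53.9256 63.0272 73.6650 86.0983
tree:
15.5940
21.9440 9.2634
29.9720 14.0230 4.4286
39.5928 20.6155 7.3703 1.3924
48.6944 29.2259 12.0117 2.5940 0.1367
56.4817 39.5928 19.0302 4.8214 0.2670 0.0000
63.1444 48.6944 28.9550 8.9380 0.5216 0.0000 0.0000
68.8450 56.4817 39.5928 16.5217 1.0188 0.0000 0.0000 0.0000
73.7224 63.1444 48.6944 28.9550 1.9900 0.0000 0.0000 0.0000 0.0000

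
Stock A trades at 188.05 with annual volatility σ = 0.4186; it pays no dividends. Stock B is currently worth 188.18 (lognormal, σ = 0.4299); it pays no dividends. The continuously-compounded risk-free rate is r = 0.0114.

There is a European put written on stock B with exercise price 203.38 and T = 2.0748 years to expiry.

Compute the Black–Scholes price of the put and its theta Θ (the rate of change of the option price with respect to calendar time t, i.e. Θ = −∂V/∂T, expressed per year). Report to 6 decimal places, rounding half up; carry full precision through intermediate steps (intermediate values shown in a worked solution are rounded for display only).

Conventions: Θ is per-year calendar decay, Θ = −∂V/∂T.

price = 52.421720
Θ = -9.447889

σ√T = 0.4299·√2.0748 = 0.619235
d₁ = (ln(S/K) + (r+σ²/2)T) / (σ√T) = (ln(188.18/203.38) + (0.0114+0.4299²/2)·2.0748) / 0.619235 = (-0.077677 + 0.215379) / 0.619235 = 0.222374
d₂ = d₁ − σ√T = 0.222374 − 0.619235 = -0.396861
e^{−rT} = 0.976625
N(−d₁) = 0.412012,  N(−d₂) = 0.654265
Put price V = K·e^{−rT}·N(−d₂) − S·N(−d₁) = 129.954046 − 77.532325 = 52.421720
φ(d₁) = (1/√(2π))·e^{−d₁²/2} = 0.389199
Θ = −S·φ(d₁)·σ/(2√T) + r·K·e^{−rT}·N(−d₂) = −10.929365 + 1.481476 = -9.447889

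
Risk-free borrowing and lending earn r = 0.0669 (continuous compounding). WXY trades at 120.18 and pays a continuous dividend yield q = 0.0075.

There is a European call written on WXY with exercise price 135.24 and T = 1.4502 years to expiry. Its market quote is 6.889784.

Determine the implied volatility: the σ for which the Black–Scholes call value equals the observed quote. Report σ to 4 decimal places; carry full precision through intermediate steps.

sigma = 0.1498

At σ = 0.1498 the Black–Scholes value reproduces the quote:
σ√T = 0.1498·√1.4502 = 0.180396
d₁ = (ln(S/K) + (r−q+σ²/2)T) / (σ√T) = (ln(120.18/135.24) + (0.0669−0.0075+0.1498²/2)·1.4502) / 0.180396 = (-0.118060 + 0.102413) / 0.180396 = -0.086738
d₂ = d₁ − σ√T = -0.086738 − 0.180396 = -0.267134
e^{−rT} = 0.907539
e^{−qT} = 0.989182
N(d₁) = 0.465440,  N(d₂) = 0.394683
V = S·e^{−qT}·N(d₁) − K·e^{−rT}·N(d₂) = 55.331453 − 48.441668 = 6.889784 (matching the quote); vega is positive throughout, so no other σ reproduces this price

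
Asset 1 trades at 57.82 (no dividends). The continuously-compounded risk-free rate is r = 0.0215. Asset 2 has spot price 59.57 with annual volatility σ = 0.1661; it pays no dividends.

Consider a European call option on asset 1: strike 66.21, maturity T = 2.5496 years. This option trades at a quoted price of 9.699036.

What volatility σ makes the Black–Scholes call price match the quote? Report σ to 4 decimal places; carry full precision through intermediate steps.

sigma = 0.3154

At σ = 0.3154 the Black–Scholes value reproduces the quote:
σ√T = 0.3154·√2.5496 = 0.503614
d₁ = (ln(S/K) + (r+σ²/2)T) / (σ√T) = (ln(57.82/66.21) + (0.0215+0.3154²/2)·2.5496) / 0.503614 = (-0.135497 + 0.181630) / 0.503614 = 0.091604
d₂ = d₁ − σ√T = 0.091604 − 0.503614 = -0.412010
e^{−rT} = 0.946659
N(d₁) = 0.536494,  N(d₂) = 0.340166
V = S·N(d₁) − K·e^{−rT}·N(d₂) = 31.020066 − 21.321031 = 9.699036 (equal to the quote); since ∂V/∂σ > 0 for all σ, the implied volatility is unique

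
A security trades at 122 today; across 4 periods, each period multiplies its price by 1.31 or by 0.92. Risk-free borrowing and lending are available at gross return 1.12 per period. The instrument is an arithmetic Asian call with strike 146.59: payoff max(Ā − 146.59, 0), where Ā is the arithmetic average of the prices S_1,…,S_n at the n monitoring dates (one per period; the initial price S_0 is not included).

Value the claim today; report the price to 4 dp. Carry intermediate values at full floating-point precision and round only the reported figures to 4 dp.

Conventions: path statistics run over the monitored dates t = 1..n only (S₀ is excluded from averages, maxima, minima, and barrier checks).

Under the martingale measure an up-move has probability p* = 0.5128; value the claim as the probability-weighted average of per-path payoffs, discounted 4 periods at R = 1.12.
Enumerate all 2^4 = 16 price paths (U = up ×1.31, D = down ×0.92); each path with k up-moves has probability p*^k·(1−p*)^(4−k).
DDDD: Ā=99.4752, payoff=0.0000, prob=0.056332
UDDD: Ā=141.6440, payoff=0.0000, prob=0.059297
DUDD: Ā=129.7490, payoff=0.0000, prob=0.059297
UUDD: Ā=184.7513, payoff=38.1613, prob=0.062418
DDUD: Ā=118.8056, payoff=0.0000, prob=0.059297
UDUD: Ā=169.1688, payoff=22.5788, prob=0.062418
DUUD: Ā=157.2738, payoff=10.6838, prob=0.062418
UUUD: Ā=223.9443, payoff=77.3543, prob=0.065703
DDDU: Ā=108.7377, payoff=0.0000, prob=0.059297
UDDU: Ā=154.8330, payoff=8.2430, prob=0.062418
DUDU: Ā=142.9380, payoff=0.0000, prob=0.062418
UUDU: Ā=203.5312, payoff=56.9412, prob=0.065703
DDUU: Ā=131.9946, payoff=0.0000, prob=0.062418
UDUU: Ā=187.9488, payoff=41.3588, prob=0.065703
DUUU: Ā=176.0538, payoff=29.4638, prob=0.065703
UUUU: Ā=250.6853, payoff=104.0953, prob=0.069161
Price = Σ prob·payoff / R^4 = 25.648851 / 1.573519 = 16.3003

price = 16.3003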